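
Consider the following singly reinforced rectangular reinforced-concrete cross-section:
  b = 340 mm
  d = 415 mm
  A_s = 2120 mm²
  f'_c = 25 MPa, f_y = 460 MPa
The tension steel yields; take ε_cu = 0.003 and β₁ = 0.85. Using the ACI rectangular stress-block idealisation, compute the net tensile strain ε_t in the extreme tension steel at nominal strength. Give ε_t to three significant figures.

ε_t ≈ 0.00484

a = A_s f_y/(0.85 f'_c b) = 134.98 mm.
β₁ = 0.85, so c = a/β₁ = 134.98/0.85 = 158.80 mm.
From the linear strain diagram with ε_cu = 0.003: ε_t = 0.003 (d − c)/c = 0.003 × (415 − 158.80)/158.80 = 0.00484.
ε_t is between 0.004 and 0.005 — transition zone.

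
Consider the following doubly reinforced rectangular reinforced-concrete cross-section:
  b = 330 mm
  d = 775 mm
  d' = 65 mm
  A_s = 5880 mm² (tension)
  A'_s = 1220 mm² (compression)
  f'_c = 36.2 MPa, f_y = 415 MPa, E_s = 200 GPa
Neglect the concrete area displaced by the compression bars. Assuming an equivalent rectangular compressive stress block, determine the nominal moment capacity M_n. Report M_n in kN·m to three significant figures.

M_n ≈ 1670 kN·m

Assume both tension and compression steel yield.
Net tension couple steel: A_s − A'_s = 4660 mm².
a = (A_s − A'_s) f_y / (0.85 f'_c b) = 1933900/(0.85 × 36.2 × 330) = 190.46 mm.
c = a/β₁ = 190.46/0.791 = 240.78 mm; ε'_s = 0.003(c − d')/c = 0.0022 ≥ f_y/E_s = 0.0021, so compression steel does yield.
M_n = (A_s − A'_s) f_y (d − a/2) + A'_s f_y (d − d') = [1933900 × (775 − 95.23) + 506300 × (775 − 65)] × 10⁻⁶ = 1314.61 + 359.47 = 1674.08 kN·m.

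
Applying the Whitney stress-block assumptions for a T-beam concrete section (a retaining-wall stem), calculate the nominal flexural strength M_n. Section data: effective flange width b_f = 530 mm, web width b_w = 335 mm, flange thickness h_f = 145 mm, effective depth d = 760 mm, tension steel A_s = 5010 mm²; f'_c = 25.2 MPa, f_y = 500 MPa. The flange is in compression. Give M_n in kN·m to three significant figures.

Tension: T = A_s f_y = 5010 × 500 = 2505000 N.
Try a within the flange: a = T/(0.85 f'_c b_f) = 2505000/(0.85 × 25.2 × 530) = 220.65 mm.
a = 220.65 > h_f = 145 mm: the block extends into the web. Split into flange-overhang and web parts.
C_f = 0.85 f'_c (b_f − b_w) h_f = 0.85 × 25.2 × (530 − 335) × 145 = 605651 N.
Remaining web compression depth: a_w = (T − C_f)/(0.85 f'_c b_w) = (2505000 − 605651)/(0.85 × 25.2 × 335) = 264.69 mm.
M_n = C_f(d − h_f/2) + (T − C_f)(d − a_w/2) = 605651 × (760 − 72.5) + 1899349 × (760 − 132.345) = 416.39 + 1192.14 = 1608.53 × 10⁶ N·mm.
M_n = 1608.53 kN·m.

M_n ≈ 1610 kN·m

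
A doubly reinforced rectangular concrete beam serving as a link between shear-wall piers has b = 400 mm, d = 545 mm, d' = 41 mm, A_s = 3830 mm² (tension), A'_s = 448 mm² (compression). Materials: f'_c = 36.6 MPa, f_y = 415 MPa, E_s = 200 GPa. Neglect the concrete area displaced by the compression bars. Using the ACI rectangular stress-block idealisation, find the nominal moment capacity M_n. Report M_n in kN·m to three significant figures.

M_n ≈ 779 kN·m

Assume both tension and compression steel yield.
Net tension couple steel: A_s − A'_s = 3382 mm².
a = (A_s − A'_s) f_y / (0.85 f'_c b) = 1403530/(0.85 × 36.6 × 400) = 112.79 mm.
c = a/β₁ = 112.79/0.789 = 142.95 mm; ε'_s = 0.003(c − d')/c = 0.0021 ≥ f_y/E_s = 0.0021, so compression steel does yield.
M_n = (A_s − A'_s) f_y (d − a/2) + A'_s f_y (d − d') = [1403530 × (545 − 56.395) + 185920 × (545 − 41)] × 10⁻⁶ = 685.77 + 93.70 = 779.47 kN·m.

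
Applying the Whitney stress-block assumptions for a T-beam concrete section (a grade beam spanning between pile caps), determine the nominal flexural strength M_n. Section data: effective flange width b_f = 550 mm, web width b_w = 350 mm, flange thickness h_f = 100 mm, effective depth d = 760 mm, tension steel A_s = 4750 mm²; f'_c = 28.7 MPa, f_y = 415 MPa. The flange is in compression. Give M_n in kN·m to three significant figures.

Tension: T = A_s f_y = 4750 × 415 = 1971250 N.
Try a within the flange: a = T/(0.85 f'_c b_f) = 1971250/(0.85 × 28.7 × 550) = 146.92 mm.
a = 146.92 > h_f = 100 mm: the block extends into the web. Split into flange-overhang and web parts.
C_f = 0.85 f'_c (b_f − b_w) h_f = 0.85 × 28.7 × (550 − 350) × 100 = 487900 N.
Remaining web compression depth: a_w = (T − C_f)/(0.85 f'_c b_w) = (1971250 − 487900)/(0.85 × 28.7 × 350) = 173.73 mm.
M_n = C_f(d − h_f/2) + (T − C_f)(d − a_w/2) = 487900 × (760 − 50) + 1483350 × (760 − 86.865) = 346.41 + 998.49 = 1344.90 × 10⁶ N·mm.
M_n = 1344.90 kN·m.

M_n ≈ 1340 kN·m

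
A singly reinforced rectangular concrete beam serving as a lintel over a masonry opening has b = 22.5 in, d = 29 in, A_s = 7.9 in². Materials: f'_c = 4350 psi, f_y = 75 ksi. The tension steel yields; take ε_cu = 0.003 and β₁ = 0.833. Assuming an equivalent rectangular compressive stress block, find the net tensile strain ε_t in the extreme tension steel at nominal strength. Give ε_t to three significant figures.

a = A_s f_y/(0.85 f'_c b) = 7.122 in.
β₁ = 0.833, so c = a/β₁ = 7.122/0.833 = 8.550 in.
From the linear strain diagram with ε_cu = 0.003: ε_t = 0.003 (d − c)/c = 0.003 × (29 − 8.550)/8.550 = 0.00718.
Since ε_t ≥ 0.005, the section is tension-controlled.

ε_t ≈ 0.00718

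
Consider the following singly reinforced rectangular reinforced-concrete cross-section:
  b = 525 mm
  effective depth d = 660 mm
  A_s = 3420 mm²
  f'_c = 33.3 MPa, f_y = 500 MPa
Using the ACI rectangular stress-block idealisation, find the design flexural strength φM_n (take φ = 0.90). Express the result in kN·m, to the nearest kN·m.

φM_n ≈ 927 kN·m

T = A_s f_y = 3420 × 500 = 1710000 N = 1710 kN.
From C = T: a = T/(0.85 f'_c b) = 1710000/(0.85 × 33.3 × 525) = 115.07 mm.
M_n = T(d − a/2) = 1710 kN × (660 − 57.535) mm = 1030.22 kN·m.
φM_n = 0.90 × 1030.22 = 927.20 kN·m.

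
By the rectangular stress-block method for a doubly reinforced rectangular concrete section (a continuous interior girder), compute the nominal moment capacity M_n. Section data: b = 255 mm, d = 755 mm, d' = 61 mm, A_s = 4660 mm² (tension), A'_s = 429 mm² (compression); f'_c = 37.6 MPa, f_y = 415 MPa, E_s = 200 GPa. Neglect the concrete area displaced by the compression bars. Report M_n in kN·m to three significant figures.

Assume both tension and compression steel yield.
Net tension couple steel: A_s − A'_s = 4231 mm².
a = (A_s − A'_s) f_y / (0.85 f'_c b) = 1755865/(0.85 × 37.6 × 255) = 215.45 mm.
c = a/β₁ = 215.45/0.781 = 275.86 mm; ε'_s = 0.003(c − d')/c = 0.0023 ≥ f_y/E_s = 0.0021, so compression steel does yield.
M_n = (A_s − A'_s) f_y (d − a/2) + A'_s f_y (d − d') = [1755865 × (755 − 107.725) + 178035 × (755 − 61)] × 10⁻⁶ = 1136.53 + 123.56 = 1260.09 kN·m.

M_n ≈ 1260 kN·m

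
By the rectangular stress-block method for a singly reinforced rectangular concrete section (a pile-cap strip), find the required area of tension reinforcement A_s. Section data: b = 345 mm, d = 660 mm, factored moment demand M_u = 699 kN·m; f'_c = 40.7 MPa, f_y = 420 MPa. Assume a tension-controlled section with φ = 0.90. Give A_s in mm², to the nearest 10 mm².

M_n = M_u/φ = 699/0.90 = 776.667 kN·m.
With M_n = 0.85 f'_c a b (d − a/2), solve the quadratic for a:
a = d − √(d² − 2M_n/(0.85 f'_c b)) = 660 − √(660² − 2 × 776.667×10⁶/(0.85 × 40.7 × 345)) = 107.32 mm.
A_s = 0.85 f'_c a b / f_y = 0.85 × 40.7 × 107.32 × 345 / 420 = 3049.7 mm².

A_s ≈ 3050 mm²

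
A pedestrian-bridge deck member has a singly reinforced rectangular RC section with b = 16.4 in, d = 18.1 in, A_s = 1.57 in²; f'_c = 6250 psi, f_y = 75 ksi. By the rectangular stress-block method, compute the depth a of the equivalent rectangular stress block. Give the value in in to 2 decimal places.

T = A_s f_y = 1.57 × 75 = 117.75 kips.
a = T/(0.85 f'_c b) = 117.75/(0.85 × 6.25 × 16.4) = 1.35 in.

a ≈ 1.35 in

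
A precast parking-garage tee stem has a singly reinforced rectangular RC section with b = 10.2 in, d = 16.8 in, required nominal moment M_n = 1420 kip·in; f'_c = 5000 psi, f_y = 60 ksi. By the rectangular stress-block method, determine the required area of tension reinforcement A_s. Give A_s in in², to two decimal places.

From M_n = 0.85 f'_c a b (d − a/2):
a = d − √(d² − 2M_n/(0.85 f'_c b)) = 16.8 − √(16.8² − 2 × 1420/(0.85 × 5 × 10.2)) = 2.078 in.
A_s = 0.85 f'_c a b / f_y = 0.85 × 5 × 2.078 × 10.2 / 60 = 1.501 in².

A_s ≈ 1.50 in²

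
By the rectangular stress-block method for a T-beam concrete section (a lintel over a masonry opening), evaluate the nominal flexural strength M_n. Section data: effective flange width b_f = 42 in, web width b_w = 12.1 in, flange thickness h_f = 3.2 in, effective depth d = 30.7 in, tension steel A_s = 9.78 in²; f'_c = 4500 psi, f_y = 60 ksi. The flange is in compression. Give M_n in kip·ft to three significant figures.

M_n ≈ 1410 kip·ft

Tension: T = A_s f_y = 9.78 × 60 = 586.8 kips.
Try a within the flange: a = T/(0.85 f'_c b_f) = 586.8/(0.85 × 4.5 × 42) = 3.653 in.
a = 3.653 > h_f = 3.2 in: the block extends into the web. Split into flange-overhang and web parts.
C_f = 0.85 f'_c (b_f − b_w) h_f = 0.85 × 4.5 × (42 − 12.1) × 3.2 = 366.0 kips.
Remaining web compression depth: a_w = (T − C_f)/(0.85 f'_c b_w) = (586.8 − 366.0)/(0.85 × 4.5 × 12.1) = 4.771 in.
M_n = C_f(d − h_f/2) + (T − C_f)(d − a_w/2) = 366.0 × (30.7 − 1.6) + 220.8 × (30.7 − 2.3855) = 10650.6 + 6251.8 = 16902.4 kip·in.
M_n = 16902.4/12 = 1408.53 kip·ft.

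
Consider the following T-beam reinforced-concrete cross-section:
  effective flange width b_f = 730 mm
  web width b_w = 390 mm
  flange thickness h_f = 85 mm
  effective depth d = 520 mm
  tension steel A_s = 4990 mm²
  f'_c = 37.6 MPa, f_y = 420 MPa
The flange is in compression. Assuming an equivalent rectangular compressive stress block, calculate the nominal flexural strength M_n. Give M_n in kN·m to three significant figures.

M_n ≈ 995 kN·m

Tension: T = A_s f_y = 4990 × 420 = 2095800 N.
Try a within the flange: a = T/(0.85 f'_c b_f) = 2095800/(0.85 × 37.6 × 730) = 89.83 mm.
a = 89.83 > h_f = 85 mm: the block extends into the web. Split into flange-overhang and web parts.
C_f = 0.85 f'_c (b_f − b_w) h_f = 0.85 × 37.6 × (730 − 390) × 85 = 923644 N.
Remaining web compression depth: a_w = (T − C_f)/(0.85 f'_c b_w) = (2095800 − 923644)/(0.85 × 37.6 × 390) = 94.04 mm.
M_n = C_f(d − h_f/2) + (T − C_f)(d − a_w/2) = 923644 × (520 − 42.5) + 1172156 × (520 − 47.02) = 441.04 + 554.41 = 995.45 × 10⁶ N·mm.
M_n = 995.45 kN·m.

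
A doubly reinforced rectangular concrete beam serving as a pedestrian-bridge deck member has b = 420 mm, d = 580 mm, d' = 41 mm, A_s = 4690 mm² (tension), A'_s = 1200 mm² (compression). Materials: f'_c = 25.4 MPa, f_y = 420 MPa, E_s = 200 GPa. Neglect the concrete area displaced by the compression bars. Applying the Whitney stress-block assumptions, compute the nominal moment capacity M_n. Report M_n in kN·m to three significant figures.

M_n ≈ 1000 kN·m

Assume both tension and compression steel yield.
Net tension couple steel: A_s − A'_s = 3490 mm².
a = (A_s − A'_s) f_y / (0.85 f'_c b) = 1465800/(0.85 × 25.4 × 420) = 161.65 mm.
c = a/β₁ = 161.65/0.85 = 190.18 mm; ε'_s = 0.003(c − d')/c = 0.0024 ≥ f_y/E_s = 0.0021, so compression steel does yield.
M_n = (A_s − A'_s) f_y (d − a/2) + A'_s f_y (d − d') = [1465800 × (580 − 80.825) + 504000 × (580 − 41)] × 10⁻⁶ = 731.69 + 271.66 = 1003.35 kN·m.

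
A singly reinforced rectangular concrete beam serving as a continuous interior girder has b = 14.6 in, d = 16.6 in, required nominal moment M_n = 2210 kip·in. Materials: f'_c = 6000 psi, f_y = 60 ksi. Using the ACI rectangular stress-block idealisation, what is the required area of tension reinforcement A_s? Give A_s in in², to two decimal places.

A_s ≈ 2.35 in²

From M_n = 0.85 f'_c a b (d − a/2):
a = d − √(d² − 2M_n/(0.85 f'_c b)) = 16.6 − √(16.6² − 2 × 2210/(0.85 × 6 × 14.6)) = 1.896 in.
A_s = 0.85 f'_c a b / f_y = 0.85 × 6 × 1.896 × 14.6 / 60 = 2.353 in².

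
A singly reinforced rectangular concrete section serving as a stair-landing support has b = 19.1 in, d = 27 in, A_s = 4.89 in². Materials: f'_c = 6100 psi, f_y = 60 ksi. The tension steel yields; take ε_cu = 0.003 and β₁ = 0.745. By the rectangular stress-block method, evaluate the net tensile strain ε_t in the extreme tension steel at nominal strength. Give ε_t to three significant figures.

ε_t ≈ 0.0174

a = A_s f_y/(0.85 f'_c b) = 2.963 in.
β₁ = 0.745, so c = a/β₁ = 2.963/0.745 = 3.977 in.
From the linear strain diagram with ε_cu = 0.003: ε_t = 0.003 (d − c)/c = 0.003 × (27 − 3.977)/3.977 = 0.0174.
Since ε_t ≥ 0.005, the section is tension-controlled.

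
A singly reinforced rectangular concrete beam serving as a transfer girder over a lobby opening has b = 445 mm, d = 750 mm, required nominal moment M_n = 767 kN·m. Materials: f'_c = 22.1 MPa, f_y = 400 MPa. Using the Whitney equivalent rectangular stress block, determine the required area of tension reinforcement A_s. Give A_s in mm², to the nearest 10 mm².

A_s ≈ 2810 mm²

With M_n = 0.85 f'_c a b (d − a/2), solve the quadratic for a:
a = d − √(d² − 2M_n/(0.85 f'_c b)) = 750 − √(750² − 2 × 767×10⁶/(0.85 × 22.1 × 445)) = 134.38 mm.
A_s = 0.85 f'_c a b / f_y = 0.85 × 22.1 × 134.38 × 445 / 400 = 2808.3 mm².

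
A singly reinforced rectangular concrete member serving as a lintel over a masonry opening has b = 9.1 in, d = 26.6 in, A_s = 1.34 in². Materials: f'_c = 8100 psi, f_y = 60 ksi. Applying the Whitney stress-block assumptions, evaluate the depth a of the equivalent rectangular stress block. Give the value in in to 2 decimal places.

T = A_s f_y = 1.34 × 60 = 80.4 kips.
a = T/(0.85 f'_c b) = 80.4/(0.85 × 8.1 × 9.1) = 1.28 in.

a ≈ 1.28 in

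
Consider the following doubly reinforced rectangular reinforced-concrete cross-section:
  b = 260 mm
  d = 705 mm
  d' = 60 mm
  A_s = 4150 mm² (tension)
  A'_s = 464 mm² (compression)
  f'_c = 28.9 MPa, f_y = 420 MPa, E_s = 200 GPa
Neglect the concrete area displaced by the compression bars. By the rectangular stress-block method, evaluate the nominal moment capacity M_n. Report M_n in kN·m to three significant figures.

M_n ≈ 1030 kN·m

Assume both tension and compression steel yield.
Net tension couple steel: A_s − A'_s = 3686 mm².
a = (A_s − A'_s) f_y / (0.85 f'_c b) = 1548120/(0.85 × 28.9 × 260) = 242.39 mm.
c = a/β₁ = 242.39/0.844 = 287.19 mm; ε'_s = 0.003(c − d')/c = 0.0024 ≥ f_y/E_s = 0.0021, so compression steel does yield.
M_n = (A_s − A'_s) f_y (d − a/2) + A'_s f_y (d − d') = [1548120 × (705 − 121.195) + 194880 × (705 − 60)] × 10⁻⁶ = 903.80 + 125.70 = 1029.50 kN·m.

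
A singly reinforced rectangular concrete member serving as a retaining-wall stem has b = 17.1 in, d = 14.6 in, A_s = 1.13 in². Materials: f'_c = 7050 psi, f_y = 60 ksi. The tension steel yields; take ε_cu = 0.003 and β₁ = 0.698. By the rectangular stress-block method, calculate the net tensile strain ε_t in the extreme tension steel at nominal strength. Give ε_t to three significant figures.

ε_t ≈ 0.0432

a = A_s f_y/(0.85 f'_c b) = 0.662 in.
β₁ = 0.698, so c = a/β₁ = 0.662/0.698 = 0.948 in.
From the linear strain diagram with ε_cu = 0.003: ε_t = 0.003 (d − c)/c = 0.003 × (14.6 − 0.948)/0.948 = 0.0432.
Since ε_t ≥ 0.005, the section is tension-controlled.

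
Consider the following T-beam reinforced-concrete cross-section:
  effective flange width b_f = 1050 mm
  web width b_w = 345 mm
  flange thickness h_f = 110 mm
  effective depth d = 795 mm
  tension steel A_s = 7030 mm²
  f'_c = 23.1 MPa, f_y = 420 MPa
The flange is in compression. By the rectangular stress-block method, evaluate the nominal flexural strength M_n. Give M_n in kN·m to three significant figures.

M_n ≈ 2110 kN·m

Tension: T = A_s f_y = 7030 × 420 = 2952600 N.
Try a within the flange: a = T/(0.85 f'_c b_f) = 2952600/(0.85 × 23.1 × 1050) = 143.21 mm.
a = 143.21 > h_f = 110 mm: the block extends into the web. Split into flange-overhang and web parts.
C_f = 0.85 f'_c (b_f − b_w) h_f = 0.85 × 23.1 × (1050 − 345) × 110 = 1522694 N.
Remaining web compression depth: a_w = (T − C_f)/(0.85 f'_c b_w) = (2952600 − 1522694)/(0.85 × 23.1 × 345) = 211.09 mm.
M_n = C_f(d − h_f/2) + (T − C_f)(d − a_w/2) = 1522694 × (795 − 55) + 1429906 × (795 − 105.545) = 1126.79 + 985.86 = 2112.65 × 10⁶ N·mm.
M_n = 2112.65 kN·m.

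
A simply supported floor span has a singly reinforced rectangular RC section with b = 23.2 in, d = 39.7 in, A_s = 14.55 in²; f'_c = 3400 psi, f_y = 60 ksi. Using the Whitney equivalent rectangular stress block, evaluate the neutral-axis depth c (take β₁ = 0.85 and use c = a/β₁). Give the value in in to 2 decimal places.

T = A_s f_y = 14.55 × 60 = 873 kips.
a = T/(0.85 f'_c b) = 873/(0.85 × 3.4 × 23.2) = 13.0205 in.
With β₁ = 0.85, c = a/β₁ = 13.0205/0.85 = 15.32 in.

c ≈ 15.32 in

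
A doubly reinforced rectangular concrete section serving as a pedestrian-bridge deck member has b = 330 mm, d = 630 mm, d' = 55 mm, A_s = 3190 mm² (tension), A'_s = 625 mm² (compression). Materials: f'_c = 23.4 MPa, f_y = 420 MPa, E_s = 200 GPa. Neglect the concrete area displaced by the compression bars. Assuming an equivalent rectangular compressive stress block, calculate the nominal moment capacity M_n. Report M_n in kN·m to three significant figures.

M_n ≈ 741 kN·m

Assume both tension and compression steel yield.
Net tension couple steel: A_s − A'_s = 2565 mm².
a = (A_s − A'_s) f_y / (0.85 f'_c b) = 1077300/(0.85 × 23.4 × 330) = 164.13 mm.
c = a/β₁ = 164.13/0.85 = 193.09 mm; ε'_s = 0.003(c − d')/c = 0.0021 ≥ f_y/E_s = 0.0021, so compression steel does yield.
M_n = (A_s − A'_s) f_y (d − a/2) + A'_s f_y (d − d') = [1077300 × (630 − 82.065) + 262500 × (630 − 55)] × 10⁻⁶ = 590.29 + 150.94 = 741.23 kN·m.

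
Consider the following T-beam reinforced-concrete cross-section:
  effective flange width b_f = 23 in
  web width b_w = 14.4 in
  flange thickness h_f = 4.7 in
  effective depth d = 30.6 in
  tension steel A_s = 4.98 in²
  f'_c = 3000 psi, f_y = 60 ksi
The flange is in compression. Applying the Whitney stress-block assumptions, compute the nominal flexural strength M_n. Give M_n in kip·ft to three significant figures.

Tension: T = A_s f_y = 4.98 × 60 = 298.8 kips.
Try a within the flange: a = T/(0.85 f'_c b_f) = 298.8/(0.85 × 3 × 23) = 5.095 in.
a = 5.095 > h_f = 4.7 in: the block extends into the web. Split into flange-overhang and web parts.
C_f = 0.85 f'_c (b_f − b_w) h_f = 0.85 × 3 × (23 − 14.4) × 4.7 = 103.1 kips.
Remaining web compression depth: a_w = (T − C_f)/(0.85 f'_c b_w) = (298.8 − 103.1)/(0.85 × 3 × 14.4) = 5.330 in.
M_n = C_f(d − h_f/2) + (T − C_f)(d − a_w/2) = 103.1 × (30.6 − 2.35) + 195.7 × (30.6 − 2.665) = 2912.6 + 5466.9 = 8379.5 kip·in.
M_n = 8379.5/12 = 698.29 kip·ft.

M_n ≈ 698 kip·ft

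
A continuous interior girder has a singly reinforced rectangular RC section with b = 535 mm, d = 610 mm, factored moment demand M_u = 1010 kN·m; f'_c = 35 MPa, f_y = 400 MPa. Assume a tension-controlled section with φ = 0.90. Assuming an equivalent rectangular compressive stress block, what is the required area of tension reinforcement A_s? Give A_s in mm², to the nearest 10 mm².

M_n = M_u/φ = 1010/0.90 = 1122.22 kN·m.
With M_n = 0.85 f'_c a b (d − a/2), solve the quadratic for a:
a = d − √(d² − 2M_n/(0.85 f'_c b)) = 610 − √(610² − 2 × 1122.22×10⁶/(0.85 × 35 × 535)) = 129.29 mm.
A_s = 0.85 f'_c a b / f_y = 0.85 × 35 × 129.29 × 535 / 400 = 5144.5 mm².

A_s ≈ 5140 mm²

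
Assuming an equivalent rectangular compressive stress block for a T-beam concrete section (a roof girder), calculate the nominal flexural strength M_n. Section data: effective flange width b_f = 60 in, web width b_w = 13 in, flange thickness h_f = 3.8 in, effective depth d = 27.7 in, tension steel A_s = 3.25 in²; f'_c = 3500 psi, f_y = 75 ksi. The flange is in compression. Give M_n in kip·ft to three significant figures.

M_n ≈ 549 kip·ft

Tension: T = A_s f_y = 3.25 × 75 = 243.75 kips.
Try a within the flange: a = T/(0.85 f'_c b_f) = 243.75/(0.85 × 3.5 × 60) = 1.366 in.
Since a = 1.366 ≤ h_f = 3.8 in, the stress block lies entirely in the flange; analyse as a rectangular beam of width b_f.
M_n = T(d − a/2) = 243.75 × (27.7 − 0.683) = 6585.4 kip·in.
M_n = 6585.4/12 = 548.78 kip·ft.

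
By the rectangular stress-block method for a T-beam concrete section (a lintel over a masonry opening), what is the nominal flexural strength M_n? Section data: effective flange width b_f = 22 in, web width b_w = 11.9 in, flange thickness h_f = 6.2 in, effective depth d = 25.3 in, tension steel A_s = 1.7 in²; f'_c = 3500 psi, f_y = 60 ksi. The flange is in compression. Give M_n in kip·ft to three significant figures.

Tension: T = A_s f_y = 1.7 × 60 = 102 kips.
Try a within the flange: a = T/(0.85 f'_c b_f) = 102/(0.85 × 3.5 × 22) = 1.558 in.
Since a = 1.558 ≤ h_f = 6.2 in, the stress block lies entirely in the flange; analyse as a rectangular beam of width b_f.
M_n = T(d − a/2) = 102 × (25.3 − 0.779) = 2501.1 kip·in.
M_n = 2501.1/12 = 208.43 kip·ft.

M_n ≈ 208 kip·ft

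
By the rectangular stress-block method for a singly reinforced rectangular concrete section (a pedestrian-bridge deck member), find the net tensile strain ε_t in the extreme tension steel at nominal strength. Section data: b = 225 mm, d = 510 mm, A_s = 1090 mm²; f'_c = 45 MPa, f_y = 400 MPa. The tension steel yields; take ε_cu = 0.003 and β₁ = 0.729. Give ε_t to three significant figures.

a = A_s f_y/(0.85 f'_c b) = 50.66 mm.
β₁ = 0.729, so c = a/β₁ = 50.66/0.729 = 69.49 mm.
From the linear strain diagram with ε_cu = 0.003: ε_t = 0.003 (d − c)/c = 0.003 × (510 − 69.49)/69.49 = 0.0190.
Since ε_t ≥ 0.005, the section is tension-controlled.

ε_t ≈ 0.0190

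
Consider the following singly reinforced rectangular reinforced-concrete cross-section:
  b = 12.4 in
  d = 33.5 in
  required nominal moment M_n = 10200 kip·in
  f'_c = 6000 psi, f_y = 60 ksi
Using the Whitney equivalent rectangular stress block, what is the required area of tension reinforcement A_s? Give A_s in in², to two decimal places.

A_s ≈ 5.50 in²

From M_n = 0.85 f'_c a b (d − a/2):
a = d − √(d² − 2M_n/(0.85 f'_c b)) = 33.5 − √(33.5² − 2 × 10200/(0.85 × 6 × 12.4)) = 5.222 in.
A_s = 0.85 f'_c a b / f_y = 0.85 × 6 × 5.222 × 12.4 / 60 = 5.504 in².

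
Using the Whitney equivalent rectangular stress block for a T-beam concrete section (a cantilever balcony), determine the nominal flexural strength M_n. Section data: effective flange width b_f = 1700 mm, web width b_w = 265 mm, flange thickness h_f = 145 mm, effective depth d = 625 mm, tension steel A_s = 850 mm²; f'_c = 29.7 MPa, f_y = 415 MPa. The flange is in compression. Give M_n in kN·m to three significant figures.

M_n ≈ 219 kN·m

Tension: T = A_s f_y = 850 × 415 = 352750 N.
Try a within the flange: a = T/(0.85 f'_c b_f) = 352750/(0.85 × 29.7 × 1700) = 8.22 mm.
Since a = 8.22 ≤ h_f = 145 mm, the stress block lies entirely in the flange; analyse as a rectangular beam of width b_f.
M_n = T(d − a/2) = 352750 × (625 − 4.11) = 219.02 × 10⁶ N·mm.
M_n = 219.02 kN·m.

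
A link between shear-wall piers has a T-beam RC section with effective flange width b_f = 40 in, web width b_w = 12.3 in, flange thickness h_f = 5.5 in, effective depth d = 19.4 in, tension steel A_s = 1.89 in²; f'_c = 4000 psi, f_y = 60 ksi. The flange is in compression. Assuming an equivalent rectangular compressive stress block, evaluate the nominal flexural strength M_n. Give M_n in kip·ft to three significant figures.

Tension: T = A_s f_y = 1.89 × 60 = 113.4 kips.
Try a within the flange: a = T/(0.85 f'_c b_f) = 113.4/(0.85 × 4 × 40) = 0.834 in.
Since a = 0.834 ≤ h_f = 5.5 in, the stress block lies entirely in the flange; analyse as a rectangular beam of width b_f.
M_n = T(d − a/2) = 113.4 × (19.4 − 0.417) = 2152.7 kip·in.
M_n = 2152.7/12 = 179.39 kip·ft.

M_n ≈ 179 kip·ft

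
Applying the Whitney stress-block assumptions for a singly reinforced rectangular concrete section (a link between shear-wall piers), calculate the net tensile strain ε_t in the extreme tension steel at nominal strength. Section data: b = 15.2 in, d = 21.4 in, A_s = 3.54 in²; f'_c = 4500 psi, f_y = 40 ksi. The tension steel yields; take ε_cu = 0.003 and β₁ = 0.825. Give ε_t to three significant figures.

a = A_s f_y/(0.85 f'_c b) = 2.436 in.
β₁ = 0.825, so c = a/β₁ = 2.436/0.825 = 2.953 in.
From the linear strain diagram with ε_cu = 0.003: ε_t = 0.003 (d − c)/c = 0.003 × (21.4 − 2.953)/2.953 = 0.0187.
Since ε_t ≥ 0.005, the section is tension-controlled.

ε_t ≈ 0.0187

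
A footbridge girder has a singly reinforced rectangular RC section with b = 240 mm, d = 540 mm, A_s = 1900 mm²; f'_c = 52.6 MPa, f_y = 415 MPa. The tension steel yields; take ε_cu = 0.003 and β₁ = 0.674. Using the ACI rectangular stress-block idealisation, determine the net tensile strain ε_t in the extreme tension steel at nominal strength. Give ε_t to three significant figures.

ε_t ≈ 0.0119

a = A_s f_y/(0.85 f'_c b) = 73.48 mm.
β₁ = 0.674, so c = a/β₁ = 73.48/0.674 = 109.02 mm.
From the linear strain diagram with ε_cu = 0.003: ε_t = 0.003 (d − c)/c = 0.003 × (540 − 109.02)/109.02 = 0.0119.
Since ε_t ≥ 0.005, the section is tension-controlled.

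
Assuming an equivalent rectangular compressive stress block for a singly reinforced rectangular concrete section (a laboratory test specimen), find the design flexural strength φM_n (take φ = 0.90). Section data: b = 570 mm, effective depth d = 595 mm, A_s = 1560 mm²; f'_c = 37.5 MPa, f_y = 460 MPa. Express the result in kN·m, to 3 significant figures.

T = A_s f_y = 1560 × 460 = 717600 N = 717.6 kN.
From C = T: a = T/(0.85 f'_c b) = 717600/(0.85 × 37.5 × 570) = 39.50 mm.
M_n = T(d − a/2) = 717.6 kN × (595 − 19.75) mm = 412.80 kN·m.
φM_n = 0.90 × 412.80 = 371.52 kN·m.

φM_n ≈ 372 kN·m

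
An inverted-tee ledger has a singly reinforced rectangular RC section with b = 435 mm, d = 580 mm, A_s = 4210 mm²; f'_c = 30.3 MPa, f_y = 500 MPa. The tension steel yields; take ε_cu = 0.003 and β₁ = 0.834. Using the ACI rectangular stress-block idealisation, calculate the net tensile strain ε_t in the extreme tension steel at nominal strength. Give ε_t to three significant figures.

a = A_s f_y/(0.85 f'_c b) = 187.89 mm.
β₁ = 0.834, so c = a/β₁ = 187.89/0.834 = 225.29 mm.
From the linear strain diagram with ε_cu = 0.003: ε_t = 0.003 (d − c)/c = 0.003 × (580 − 225.29)/225.29 = 0.00472.
ε_t is between 0.004 and 0.005 — transition zone.

ε_t ≈ 0.00472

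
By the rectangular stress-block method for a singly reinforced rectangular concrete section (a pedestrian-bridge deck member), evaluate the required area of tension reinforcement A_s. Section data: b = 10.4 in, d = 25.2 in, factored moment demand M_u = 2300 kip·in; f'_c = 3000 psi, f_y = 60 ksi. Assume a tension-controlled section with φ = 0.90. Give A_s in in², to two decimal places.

M_n = M_u/φ = 2300/0.90 = 2555.56 kip·in.
From M_n = 0.85 f'_c a b (d − a/2):
a = d − √(d² − 2M_n/(0.85 f'_c b)) = 25.2 − √(25.2² − 2 × 2555.56/(0.85 × 3 × 10.4)) = 4.169 in.
A_s = 0.85 f'_c a b / f_y = 0.85 × 3 × 4.169 × 10.4 / 60 = 1.843 in².

A_s ≈ 1.84 in²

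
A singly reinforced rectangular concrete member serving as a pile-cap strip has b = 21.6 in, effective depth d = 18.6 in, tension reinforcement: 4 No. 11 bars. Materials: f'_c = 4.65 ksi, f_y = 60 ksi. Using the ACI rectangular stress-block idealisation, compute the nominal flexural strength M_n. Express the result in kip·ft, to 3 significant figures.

M_n ≈ 512 kip·ft

A_s = 4 × 1.56 = 6.24 in².
T = A_s f_y = 6.24 × 60 = 374.4 kips.
a = T/(0.85 f'_c b) = 374.4/(0.85 × 4.65 × 21.6) = 4.385 in.
M_n = T(d − a/2) = 374.4 × (18.6 − 2.1925) = 6143.0 kip·in = 6143.0/12 = 511.92 kip·ft.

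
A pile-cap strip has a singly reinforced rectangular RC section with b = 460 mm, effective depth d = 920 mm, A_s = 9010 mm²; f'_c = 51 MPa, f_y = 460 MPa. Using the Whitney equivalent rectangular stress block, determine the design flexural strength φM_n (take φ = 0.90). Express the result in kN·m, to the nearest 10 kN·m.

T = A_s f_y = 9010 × 460 = 4144600 N = 4144.6 kN.
From C = T: a = T/(0.85 f'_c b) = 4144600/(0.85 × 51 × 460) = 207.84 mm.
M_n = T(d − a/2) = 4144.6 kN × (920 − 103.92) mm = 3382.33 kN·m.
φM_n = 0.90 × 3382.33 = 3044.10 kN·m.

φM_n ≈ 3040 kN·m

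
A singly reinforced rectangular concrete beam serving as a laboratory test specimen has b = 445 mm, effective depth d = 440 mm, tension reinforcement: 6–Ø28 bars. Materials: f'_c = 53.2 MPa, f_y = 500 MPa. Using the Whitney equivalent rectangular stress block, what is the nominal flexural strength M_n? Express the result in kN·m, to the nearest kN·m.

A_s = 6 × 616 = 3696 mm².
T = A_s f_y = 3696 × 500 = 1848000 N = 1848 kN.
From C = T: a = T/(0.85 f'_c b) = 1848000/(0.85 × 53.2 × 445) = 91.84 mm.
M_n = T(d − a/2) = 1848 kN × (440 − 45.92) mm = 728.26 kN·m.

M_n ≈ 728 kN·m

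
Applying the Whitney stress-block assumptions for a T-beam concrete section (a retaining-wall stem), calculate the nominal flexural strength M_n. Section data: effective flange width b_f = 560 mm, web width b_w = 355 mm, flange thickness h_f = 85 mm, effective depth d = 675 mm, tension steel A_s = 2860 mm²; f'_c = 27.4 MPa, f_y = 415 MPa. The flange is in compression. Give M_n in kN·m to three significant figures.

Tension: T = A_s f_y = 2860 × 415 = 1186900 N.
Try a within the flange: a = T/(0.85 f'_c b_f) = 1186900/(0.85 × 27.4 × 560) = 91.00 mm.
a = 91.00 > h_f = 85 mm: the block extends into the web. Split into flange-overhang and web parts.
C_f = 0.85 f'_c (b_f − b_w) h_f = 0.85 × 27.4 × (560 − 355) × 85 = 405828 N.
Remaining web compression depth: a_w = (T − C_f)/(0.85 f'_c b_w) = (1186900 − 405828)/(0.85 × 27.4 × 355) = 94.47 mm.
M_n = C_f(d − h_f/2) + (T − C_f)(d − a_w/2) = 405828 × (675 − 42.5) + 781072 × (675 − 47.235) = 256.69 + 490.33 = 747.02 × 10⁶ N·mm.
M_n = 747.02 kN·m.

M_n ≈ 747 kN·m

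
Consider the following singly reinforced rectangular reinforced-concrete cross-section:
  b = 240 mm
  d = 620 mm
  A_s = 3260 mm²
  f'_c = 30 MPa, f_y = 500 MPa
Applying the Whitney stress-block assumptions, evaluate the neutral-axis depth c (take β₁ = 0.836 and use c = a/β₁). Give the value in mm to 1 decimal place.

c ≈ 318.6 mm

T = A_s f_y = 3260 × 500 = 1630000 N = 1630 kN.
Setting C = 0.85 f'_c a b equal to T: a = 1630000/(0.85 × 30 × 240) = 266.340 mm.
With β₁ = 0.836, c = a/β₁ = 266.340/0.836 = 318.6 mm.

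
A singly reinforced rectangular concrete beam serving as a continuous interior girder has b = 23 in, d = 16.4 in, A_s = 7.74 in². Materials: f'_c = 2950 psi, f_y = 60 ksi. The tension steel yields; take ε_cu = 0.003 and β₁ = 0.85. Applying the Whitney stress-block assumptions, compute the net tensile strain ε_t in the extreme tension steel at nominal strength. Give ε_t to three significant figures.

ε_t ≈ 0.00219

a = A_s f_y/(0.85 f'_c b) = 8.052 in.
β₁ = 0.85, so c = a/β₁ = 8.052/0.85 = 9.473 in.
From the linear strain diagram with ε_cu = 0.003: ε_t = 0.003 (d − c)/c = 0.003 × (16.4 − 9.473)/9.473 = 0.00219.
ε_t < 0.004 — the section is over-reinforced for flexure under ACI limits.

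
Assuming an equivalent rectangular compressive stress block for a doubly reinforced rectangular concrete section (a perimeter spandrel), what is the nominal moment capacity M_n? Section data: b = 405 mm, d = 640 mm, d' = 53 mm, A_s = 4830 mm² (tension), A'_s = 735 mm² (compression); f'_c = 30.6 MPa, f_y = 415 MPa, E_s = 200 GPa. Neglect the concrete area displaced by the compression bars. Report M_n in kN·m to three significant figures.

Assume both tension and compression steel yield.
Net tension couple steel: A_s − A'_s = 4095 mm².
a = (A_s − A'_s) f_y / (0.85 f'_c b) = 1699425/(0.85 × 30.6 × 405) = 161.33 mm.
c = a/β₁ = 161.33/0.831 = 194.14 mm; ε'_s = 0.003(c − d')/c = 0.0022 ≥ f_y/E_s = 0.0021, so compression steel does yield.
M_n = (A_s − A'_s) f_y (d − a/2) + A'_s f_y (d − d') = [1699425 × (640 − 80.665) + 305025 × (640 − 53)] × 10⁻⁶ = 950.55 + 179.05 = 1129.60 kN·m.

M_n ≈ 1130 kN·m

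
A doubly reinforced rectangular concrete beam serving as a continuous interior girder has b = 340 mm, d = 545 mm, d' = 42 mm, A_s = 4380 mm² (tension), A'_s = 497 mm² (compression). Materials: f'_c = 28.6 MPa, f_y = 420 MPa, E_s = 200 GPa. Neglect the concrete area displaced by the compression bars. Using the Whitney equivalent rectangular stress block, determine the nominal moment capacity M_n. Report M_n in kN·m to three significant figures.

Assume both tension and compression steel yield.
Net tension couple steel: A_s − A'_s = 3883 mm².
a = (A_s − A'_s) f_y / (0.85 f'_c b) = 1630860/(0.85 × 28.6 × 340) = 197.31 mm.
c = a/β₁ = 197.31/0.846 = 233.23 mm; ε'_s = 0.003(c − d')/c = 0.0025 ≥ f_y/E_s = 0.0021, so compression steel does yield.
M_n = (A_s − A'_s) f_y (d − a/2) + A'_s f_y (d − d') = [1630860 × (545 − 98.655) + 208740 × (545 − 42)] × 10⁻⁶ = 727.93 + 105.00 = 832.93 kN·m.

M_n ≈ 833 kN·m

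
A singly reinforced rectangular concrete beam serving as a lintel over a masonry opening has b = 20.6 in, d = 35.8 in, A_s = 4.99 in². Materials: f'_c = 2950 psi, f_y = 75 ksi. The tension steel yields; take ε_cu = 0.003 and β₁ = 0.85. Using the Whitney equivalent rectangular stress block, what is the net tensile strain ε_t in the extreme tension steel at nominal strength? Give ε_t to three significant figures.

ε_t ≈ 0.00960

a = A_s f_y/(0.85 f'_c b) = 7.245 in.
β₁ = 0.85, so c = a/β₁ = 7.245/0.85 = 8.524 in.
From the linear strain diagram with ε_cu = 0.003: ε_t = 0.003 (d − c)/c = 0.003 × (35.8 − 8.524)/8.524 = 0.00960.
Since ε_t ≥ 0.005, the section is tension-controlled.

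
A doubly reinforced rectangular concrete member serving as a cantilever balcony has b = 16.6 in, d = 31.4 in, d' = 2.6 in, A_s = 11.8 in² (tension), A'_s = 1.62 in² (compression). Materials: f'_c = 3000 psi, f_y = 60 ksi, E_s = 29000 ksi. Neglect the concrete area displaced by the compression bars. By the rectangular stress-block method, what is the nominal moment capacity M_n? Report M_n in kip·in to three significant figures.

Assume both steels yield.
a = (A_s − A'_s) f_y/(0.85 f'_c b) = (11.8 − 1.62) × 60/(0.85 × 3 × 16.6) = 14.429 in.
c = a/β₁ = 14.429/0.85 = 16.975 in; ε'_s = 0.003(c − d')/c = 0.0025 ≥ ε_y = 0.0021, so the compression steel yields.
M_n = (A_s − A'_s) f_y (d − a/2) + A'_s f_y (d − d') = 610.8 × (31.4 − 7.2145) + 97.2 × (31.4 − 2.6) = 14772.5 + 2799.4 = 17571.9 kip·in.

M_n ≈ 17600 kip·in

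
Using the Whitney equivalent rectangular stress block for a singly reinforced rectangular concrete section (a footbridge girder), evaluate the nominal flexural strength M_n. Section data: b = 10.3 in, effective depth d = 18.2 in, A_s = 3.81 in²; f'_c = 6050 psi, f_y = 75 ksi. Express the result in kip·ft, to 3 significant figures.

T = A_s f_y = 3.81 × 75 = 285.75 kips.
a = T/(0.85 f'_c b) = 285.75/(0.85 × 6.05 × 10.3) = 5.395 in.
M_n = T(d − a/2) = 285.75 × (18.2 − 2.6975) = 4429.8 kip·in = 4429.8/12 = 369.15 kip·ft.

M_n ≈ 369 kip·ft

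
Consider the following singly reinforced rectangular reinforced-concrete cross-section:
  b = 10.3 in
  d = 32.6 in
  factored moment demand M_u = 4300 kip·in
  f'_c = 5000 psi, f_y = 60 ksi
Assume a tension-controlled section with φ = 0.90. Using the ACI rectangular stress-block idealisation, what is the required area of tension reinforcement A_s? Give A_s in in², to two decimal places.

M_n = M_u/φ = 4300/0.90 = 4777.78 kip·in.
From M_n = 0.85 f'_c a b (d − a/2):
a = d − √(d² − 2M_n/(0.85 f'_c b)) = 32.6 − √(32.6² − 2 × 4777.78/(0.85 × 5 × 10.3)) = 3.540 in.
A_s = 0.85 f'_c a b / f_y = 0.85 × 5 × 3.540 × 10.3 / 60 = 2.583 in².

A_s ≈ 2.58 in²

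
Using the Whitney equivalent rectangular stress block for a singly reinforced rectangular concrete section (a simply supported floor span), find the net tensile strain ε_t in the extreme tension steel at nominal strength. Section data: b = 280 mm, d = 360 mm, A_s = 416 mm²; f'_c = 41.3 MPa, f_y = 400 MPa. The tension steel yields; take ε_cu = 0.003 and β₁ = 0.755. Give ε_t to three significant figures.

ε_t ≈ 0.0452

a = A_s f_y/(0.85 f'_c b) = 16.93 mm.
β₁ = 0.755, so c = a/β₁ = 16.93/0.755 = 22.42 mm.
From the linear strain diagram with ε_cu = 0.003: ε_t = 0.003 (d − c)/c = 0.003 × (360 − 22.42)/22.42 = 0.0452.
Since ε_t ≥ 0.005, the section is tension-controlled.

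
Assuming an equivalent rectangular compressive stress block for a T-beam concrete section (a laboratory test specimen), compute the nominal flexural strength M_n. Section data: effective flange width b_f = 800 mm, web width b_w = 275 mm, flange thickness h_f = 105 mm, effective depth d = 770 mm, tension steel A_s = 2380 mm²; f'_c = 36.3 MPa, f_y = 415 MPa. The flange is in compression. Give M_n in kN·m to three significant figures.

Tension: T = A_s f_y = 2380 × 415 = 987700 N.
Try a within the flange: a = T/(0.85 f'_c b_f) = 987700/(0.85 × 36.3 × 800) = 40.01 mm.
Since a = 40.01 ≤ h_f = 105 mm, the stress block lies entirely in the flange; analyse as a rectangular beam of width b_f.
M_n = T(d − a/2) = 987700 × (770 − 20.005) = 740.77 × 10⁶ N·mm.
M_n = 740.77 kN·m.

M_n ≈ 741 kN·m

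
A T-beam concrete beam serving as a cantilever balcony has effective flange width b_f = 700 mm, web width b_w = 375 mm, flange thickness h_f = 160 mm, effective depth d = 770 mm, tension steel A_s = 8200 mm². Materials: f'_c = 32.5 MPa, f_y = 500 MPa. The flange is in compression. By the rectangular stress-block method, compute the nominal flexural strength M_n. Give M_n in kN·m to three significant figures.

M_n ≈ 2700 kN·m

Tension: T = A_s f_y = 8200 × 500 = 4100000 N.
Try a within the flange: a = T/(0.85 f'_c b_f) = 4100000/(0.85 × 32.5 × 700) = 212.02 mm.
a = 212.02 > h_f = 160 mm: the block extends into the web. Split into flange-overhang and web parts.
C_f = 0.85 f'_c (b_f − b_w) h_f = 0.85 × 32.5 × (700 − 375) × 160 = 1436500 N.
Remaining web compression depth: a_w = (T − C_f)/(0.85 f'_c b_w) = (4100000 − 1436500)/(0.85 × 32.5 × 375) = 257.11 mm.
M_n = C_f(d − h_f/2) + (T − C_f)(d − a_w/2) = 1436500 × (770 − 80) + 2663500 × (770 − 128.555) = 991.19 + 1708.49 = 2699.68 × 10⁶ N·mm.
M_n = 2699.68 kN·m.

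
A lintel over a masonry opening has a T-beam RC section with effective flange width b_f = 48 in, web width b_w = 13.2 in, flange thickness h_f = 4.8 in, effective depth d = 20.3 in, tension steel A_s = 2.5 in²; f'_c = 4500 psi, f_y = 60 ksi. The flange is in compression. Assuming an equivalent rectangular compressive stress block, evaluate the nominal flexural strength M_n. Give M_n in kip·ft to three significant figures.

M_n ≈ 249 kip·ft

Tension: T = A_s f_y = 2.5 × 60 = 150 kips.
Try a within the flange: a = T/(0.85 f'_c b_f) = 150/(0.85 × 4.5 × 48) = 0.817 in.
Since a = 0.817 ≤ h_f = 4.8 in, the stress block lies entirely in the flange; analyse as a rectangular beam of width b_f.
M_n = T(d − a/2) = 150 × (20.3 − 0.4085) = 2983.7 kip·in.
M_n = 2983.7/12 = 248.64 kip·ft.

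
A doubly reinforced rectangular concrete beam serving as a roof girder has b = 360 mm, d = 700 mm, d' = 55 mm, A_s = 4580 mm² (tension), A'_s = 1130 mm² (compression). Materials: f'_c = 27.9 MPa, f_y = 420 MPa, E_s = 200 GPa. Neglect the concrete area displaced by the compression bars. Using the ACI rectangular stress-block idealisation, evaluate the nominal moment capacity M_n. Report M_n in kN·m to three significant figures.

Assume both tension and compression steel yield.
Net tension couple steel: A_s − A'_s = 3450 mm².
a = (A_s − A'_s) f_y / (0.85 f'_c b) = 1449000/(0.85 × 27.9 × 360) = 169.72 mm.
c = a/β₁ = 169.72/0.85 = 199.67 mm; ε'_s = 0.003(c − d')/c = 0.0022 ≥ f_y/E_s = 0.0021, so compression steel does yield.
M_n = (A_s − A'_s) f_y (d − a/2) + A'_s f_y (d − d') = [1449000 × (700 − 84.86) + 474600 × (700 − 55)] × 10⁻⁶ = 891.34 + 306.12 = 1197.46 kN·m.

M_n ≈ 1200 kN·m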